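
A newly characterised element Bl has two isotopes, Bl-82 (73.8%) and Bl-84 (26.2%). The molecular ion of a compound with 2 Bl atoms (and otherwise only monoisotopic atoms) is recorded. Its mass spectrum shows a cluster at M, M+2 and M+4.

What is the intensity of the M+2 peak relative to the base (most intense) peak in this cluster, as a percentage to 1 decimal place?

Binomial terms of (0.738 + 0.262)^2: M 0.5446, M+2 0.3867, M+4 0.0686 → M is the base peak.
P(M) = C(2,0) × 0.738^2 × 0.262^0 = 1 × 0.544644 × 1.0000 = 0.544644 (base)
P(M+2) = C(2,1) × 0.738^1 × 0.262^1 = 2 × 0.7380 × 0.2620 = 0.386712
Relative intensity = 0.386712 / 0.544644 × 100 = 71.0

71.0%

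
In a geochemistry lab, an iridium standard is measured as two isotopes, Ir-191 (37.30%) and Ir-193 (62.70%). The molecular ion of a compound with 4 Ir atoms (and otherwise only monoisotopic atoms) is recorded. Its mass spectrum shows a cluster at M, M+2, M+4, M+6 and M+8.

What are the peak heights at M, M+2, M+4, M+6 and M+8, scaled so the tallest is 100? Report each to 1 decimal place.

Each Ir atom is independently Ir-191 (p = 0.3730) or Ir-193 (q = 0.6270); the cluster is the binomial expansion (p + q)^4.
P(M) = 0.3730^4 = 0.019357
P(M+2) = 4 × 0.3730^3 × 0.6270^1 = 0.130153
P(M+4) = 6 × 0.3730^2 × 0.6270^2 = 0.328174
P(M+6) = 4 × 0.3730^1 × 0.6270^3 = 0.367766
P(M+8) = 0.6270^4 = 0.154550
The M+6 peak is largest (0.367766); scaling to 100 gives 5.3 : 35.4 : 89.2 : 100.0 : 42.0.

5.3 : 35.4 : 89.2 : 100.0 : 42.0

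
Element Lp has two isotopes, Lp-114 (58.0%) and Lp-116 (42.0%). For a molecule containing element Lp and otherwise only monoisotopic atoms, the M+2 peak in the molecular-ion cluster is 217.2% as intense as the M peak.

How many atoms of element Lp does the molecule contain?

3

With n Lp atoms, P(M+2)/P(M) = C(n,1)·p^(n−1)q / p^n = n·q/p = n · 0.420/0.580.
n = 2.172 × 0.580/0.420 = 3.00 ≈ 3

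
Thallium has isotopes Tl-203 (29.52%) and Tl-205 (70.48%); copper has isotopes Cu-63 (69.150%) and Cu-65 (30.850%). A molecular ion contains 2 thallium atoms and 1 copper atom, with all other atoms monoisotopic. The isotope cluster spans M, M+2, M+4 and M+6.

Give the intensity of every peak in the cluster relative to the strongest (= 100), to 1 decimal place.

Thallium pattern (n=2): 0.08714304 : 0.41611392 : 0.49674304
Copper pattern (n=1): 0.6915 : 0.3085
Convolve the two distributions (both contribute in 2-u steps):
  M: 0.08714304×0.6915 = 0.060259
  M+2: 0.08714304×0.3085 + 0.41611392×0.6915 = 0.314626
  M+4: 0.41611392×0.3085 + 0.49674304×0.6915 = 0.471869
  M+6: 0.49674304×0.3085 = 0.153245
Scale to base peak (0.471869) = 100: 12.8 : 66.7 : 100.0 : 32.5

12.8 : 66.7 : 100.0 : 32.5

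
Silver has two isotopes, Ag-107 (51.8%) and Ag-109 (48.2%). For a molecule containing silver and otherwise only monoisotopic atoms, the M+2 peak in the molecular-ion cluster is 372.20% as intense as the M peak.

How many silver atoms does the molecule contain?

For n independent Ag atoms, I(M+2)/I(M) = n · (abundance Ag-109) / (abundance Ag-107) = n · 0.482/0.518.
n = 3.7220 × 0.518/0.482 = 4.00 ≈ 4

4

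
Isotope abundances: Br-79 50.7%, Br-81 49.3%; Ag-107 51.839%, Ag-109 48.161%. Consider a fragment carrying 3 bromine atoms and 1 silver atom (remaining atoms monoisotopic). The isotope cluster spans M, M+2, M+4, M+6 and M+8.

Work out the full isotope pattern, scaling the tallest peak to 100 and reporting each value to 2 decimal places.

Bromine pattern (n=3): 0.13032384 : 0.38017547 : 0.36967753 : 0.11982316
Silver pattern (n=1): 0.51839 : 0.48161
Convolve the two distributions (both contribute in 2-u steps):
  M: 0.13032384×0.51839 = 0.067559
  M+2: 0.13032384×0.48161 + 0.38017547×0.51839 = 0.259844
  M+4: 0.38017547×0.48161 + 0.36967753×0.51839 = 0.374733
  M+6: 0.36967753×0.48161 + 0.11982316×0.51839 = 0.240156
  M+8: 0.11982316×0.48161 = 0.057708
Scale to base peak (0.374733) = 100: 18.03 : 69.34 : 100.00 : 64.09 : 15.40

18.03 : 69.34 : 100.00 : 64.09 : 15.40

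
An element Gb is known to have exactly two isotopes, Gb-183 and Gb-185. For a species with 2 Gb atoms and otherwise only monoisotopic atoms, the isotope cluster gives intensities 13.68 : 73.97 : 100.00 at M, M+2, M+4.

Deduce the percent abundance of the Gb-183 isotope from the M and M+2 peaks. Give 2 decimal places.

Let p = fractional abundance of Gb-183. I(M+2)/I(M) = [C(2,1)·p^1·(1−p)] / p^2 = 2·(1−p)/p = 73.97/13.68 = 5.4072
(1−p)/p = 5.4072/2 = 2.7036  ⇒  p = 1/(1 + 2.7036) = 0.2700
Gb-183: 27.00%, Gb-185: 73.00%.

27.00%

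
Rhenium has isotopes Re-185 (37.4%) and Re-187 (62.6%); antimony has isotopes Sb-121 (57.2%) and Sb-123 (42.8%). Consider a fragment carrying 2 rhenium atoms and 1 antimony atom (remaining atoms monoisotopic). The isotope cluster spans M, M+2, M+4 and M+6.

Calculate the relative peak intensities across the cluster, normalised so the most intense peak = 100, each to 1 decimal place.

18.8 : 77.2 : 100.0 : 39.5

Rhenium pattern (n=2): 0.139876 : 0.468248 : 0.391876
Antimony pattern (n=1): 0.5720 : 0.4280
Convolve the two distributions (both contribute in 2-u steps):
  M: 0.139876×0.5720 = 0.080009
  M+2: 0.139876×0.4280 + 0.468248×0.5720 = 0.327705
  M+4: 0.468248×0.4280 + 0.391876×0.5720 = 0.424563
  M+6: 0.391876×0.4280 = 0.167723
Scale to base peak (0.424563) = 100: 18.8 : 77.2 : 100.0 : 39.5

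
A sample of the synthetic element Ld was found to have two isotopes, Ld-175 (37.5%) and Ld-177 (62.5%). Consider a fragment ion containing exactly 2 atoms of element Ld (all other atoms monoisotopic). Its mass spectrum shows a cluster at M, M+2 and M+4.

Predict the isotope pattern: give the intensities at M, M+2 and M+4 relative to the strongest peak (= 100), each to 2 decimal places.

The 2 Ld atoms are independent, so intensities follow the terms of (0.375 + 0.625)^2.
P(M) = 0.375^2 = 0.140625
P(M+2) = 2 × 0.375^1 × 0.625^1 = 0.468750
P(M+4) = 0.625^2 = 0.390625
The M+2 peak is largest (0.468750); scaling to 100 gives 30.00 : 100.00 : 83.33.

30.00 : 100.00 : 83.33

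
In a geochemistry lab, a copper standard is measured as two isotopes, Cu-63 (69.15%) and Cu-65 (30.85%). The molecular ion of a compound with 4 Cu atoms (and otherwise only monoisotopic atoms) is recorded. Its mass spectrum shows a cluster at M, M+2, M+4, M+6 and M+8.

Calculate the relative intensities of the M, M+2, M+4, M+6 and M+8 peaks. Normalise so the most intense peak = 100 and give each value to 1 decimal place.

56.0 : 100.0 : 66.9 : 19.9 : 2.2

Expanding (0.6915 + 0.3085)^4:
P(M) = 0.6915^4 = 0.228649
P(M+2) = 4 × 0.6915^3 × 0.3085^1 = 0.408030
P(M+4) = 6 × 0.6915^2 × 0.3085^2 = 0.273052
P(M+6) = 4 × 0.6915^1 × 0.3085^3 = 0.081212
P(M+8) = 0.3085^4 = 0.009058
The M+2 peak is largest (0.408030); scaling to 100 gives 56.0 : 100.0 : 66.9 : 19.9 : 2.2.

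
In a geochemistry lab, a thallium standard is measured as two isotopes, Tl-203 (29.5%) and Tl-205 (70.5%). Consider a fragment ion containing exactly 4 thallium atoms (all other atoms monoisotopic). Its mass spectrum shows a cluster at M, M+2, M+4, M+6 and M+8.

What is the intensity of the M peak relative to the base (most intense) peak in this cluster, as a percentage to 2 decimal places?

1.83%

(0.295 + 0.705)^4 gives M 0.0076, M+2 0.0724, M+4 0.2595, M+6 0.4135, M+8 0.2470; the largest is M+6.
P(M+6) = C(4,3) × 0.295^1 × 0.705^3 = 4 × 0.2950 × 0.35040263 = 0.413475 (base)
P(M) = C(4,0) × 0.295^4 × 0.705^0 = 1 × 0.00757335 × 1.0000 = 0.007573
Relative intensity = 0.007573 / 0.413475 × 100 = 1.83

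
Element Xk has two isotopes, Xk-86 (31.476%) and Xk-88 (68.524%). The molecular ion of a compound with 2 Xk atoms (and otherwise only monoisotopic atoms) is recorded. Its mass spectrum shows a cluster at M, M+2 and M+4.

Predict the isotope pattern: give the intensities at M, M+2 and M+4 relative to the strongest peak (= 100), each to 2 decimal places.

Expanding (0.31476 + 0.68524)^2:
P(M) = 0.31476^2 = 0.099074
P(M+2) = 2 × 0.31476^1 × 0.68524^1 = 0.431372
P(M+4) = 0.68524^2 = 0.469554
The M+4 peak is largest (0.469554); scaling to 100 gives 21.10 : 91.87 : 100.00.

21.10 : 91.87 : 100.00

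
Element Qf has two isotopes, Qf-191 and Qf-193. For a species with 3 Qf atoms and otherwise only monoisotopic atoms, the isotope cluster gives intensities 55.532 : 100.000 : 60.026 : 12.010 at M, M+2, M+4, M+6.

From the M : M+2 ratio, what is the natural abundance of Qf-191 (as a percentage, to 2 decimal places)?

Let p = fractional abundance of Qf-191. I(M+2)/I(M) = [C(3,1)·p^2·(1−p)] / p^3 = 3·(1−p)/p = 100.000/55.532 = 1.8008
(1−p)/p = 1.8008/3 = 0.6003  ⇒  p = 1/(1 + 0.6003) = 0.6249
Qf-191: 62.49%, Qf-193: 37.51%.

62.49%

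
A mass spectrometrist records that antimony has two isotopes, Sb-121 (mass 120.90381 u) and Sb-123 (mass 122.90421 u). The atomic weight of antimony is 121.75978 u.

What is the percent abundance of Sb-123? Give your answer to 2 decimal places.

Writing the weighted mean with unknown fraction x of Sb-121:
120.90381·x + 122.90421·(1 − x) = 121.75978
(120.90381 − 122.90421)·x = 121.75978 − 122.90421
x = -1.14443 / -2.00040 = 0.57210 → 57.21% Sb-121, 42.79% Sb-123.

42.79%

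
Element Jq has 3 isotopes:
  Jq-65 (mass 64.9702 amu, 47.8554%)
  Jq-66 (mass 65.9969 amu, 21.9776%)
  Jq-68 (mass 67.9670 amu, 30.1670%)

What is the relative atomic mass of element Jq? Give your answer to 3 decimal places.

66.100 amu

Ar = Σ fᵢ·mᵢ = 0.478554 × 64.9702 + 0.219776 × 65.9969 + 0.301670 × 67.9670
= 31.09175 + 14.50453 + 20.50360 = 66.09988 amu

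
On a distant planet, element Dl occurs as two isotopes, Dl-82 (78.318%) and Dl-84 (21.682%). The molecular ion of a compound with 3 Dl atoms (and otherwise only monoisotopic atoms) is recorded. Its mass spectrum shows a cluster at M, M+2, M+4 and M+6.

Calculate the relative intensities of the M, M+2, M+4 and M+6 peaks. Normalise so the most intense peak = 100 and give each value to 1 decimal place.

Each Dl atom is independently Dl-82 (p = 0.78318) or Dl-84 (q = 0.21682); the cluster is the binomial expansion (p + q)^3.
P(M) = 0.78318^3 = 0.480380
P(M+2) = 3 × 0.78318^2 × 0.21682^1 = 0.398973
P(M+4) = 3 × 0.78318^1 × 0.21682^2 = 0.110454
P(M+6) = 0.21682^3 = 0.010193
The M peak is largest (0.480380); scaling to 100 gives 100.0 : 83.1 : 23.0 : 2.1.

100.0 : 83.1 : 23.0 : 2.1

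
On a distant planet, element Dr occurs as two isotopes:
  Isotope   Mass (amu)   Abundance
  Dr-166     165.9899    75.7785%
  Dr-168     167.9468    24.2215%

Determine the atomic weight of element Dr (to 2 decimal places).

The abundance-weighted mean is 0.757785 × 165.9899 + 0.242215 × 167.9468
= 125.78466 + 40.67923 = 166.46389 amu

166.46 amu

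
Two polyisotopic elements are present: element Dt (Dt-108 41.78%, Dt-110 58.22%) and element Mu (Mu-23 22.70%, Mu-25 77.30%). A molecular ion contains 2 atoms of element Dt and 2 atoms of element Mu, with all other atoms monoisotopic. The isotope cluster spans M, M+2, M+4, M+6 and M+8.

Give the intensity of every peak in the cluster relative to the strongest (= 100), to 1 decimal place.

Element Dt pattern (n=2): 0.17455684 : 0.48648632 : 0.33895684
Element Mu pattern (n=2): 0.051529 : 0.350942 : 0.597529
Convolve the two distributions (both contribute in 2-u steps):
  M: 0.17455684×0.051529 = 0.008995
  M+2: 0.17455684×0.350942 + 0.48648632×0.051529 = 0.086327
  M+4: 0.17455684×0.597529 + 0.48648632×0.350942 + 0.33895684×0.051529 = 0.292497
  M+6: 0.48648632×0.597529 + 0.33895684×0.350942 = 0.409644
  M+8: 0.33895684×0.597529 = 0.202537
Scale to base peak (0.409644) = 100: 2.2 : 21.1 : 71.4 : 100.0 : 49.4

2.2 : 21.1 : 71.4 : 100.0 : 49.4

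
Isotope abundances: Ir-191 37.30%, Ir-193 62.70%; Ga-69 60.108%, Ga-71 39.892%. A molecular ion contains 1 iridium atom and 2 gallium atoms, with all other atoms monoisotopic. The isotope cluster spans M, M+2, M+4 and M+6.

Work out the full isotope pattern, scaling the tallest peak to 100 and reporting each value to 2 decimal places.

Iridium pattern (n=1): 0.3730 : 0.6270
Gallium pattern (n=2): 0.36129717 : 0.47956567 : 0.15913717
Convolve the two distributions (both contribute in 2-u steps):
  M: 0.3730×0.36129717 = 0.134764
  M+2: 0.3730×0.47956567 + 0.6270×0.36129717 = 0.405411
  M+4: 0.3730×0.15913717 + 0.6270×0.47956567 = 0.360046
  M+6: 0.6270×0.15913717 = 0.099779
Scale to base peak (0.405411) = 100: 33.24 : 100.00 : 88.81 : 24.61

33.24 : 100.00 : 88.81 : 24.61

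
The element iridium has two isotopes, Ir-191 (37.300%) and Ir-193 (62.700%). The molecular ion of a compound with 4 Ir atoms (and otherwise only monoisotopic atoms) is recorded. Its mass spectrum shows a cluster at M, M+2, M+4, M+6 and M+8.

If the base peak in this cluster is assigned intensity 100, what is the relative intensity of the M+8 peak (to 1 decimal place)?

42.0

(0.37300 + 0.62700)^4 gives M 0.0194, M+2 0.1302, M+4 0.3282, M+6 0.3678, M+8 0.1546; the largest is M+6.
P(M+6) = C(4,3) × 0.37300^1 × 0.62700^3 = 4 × 0.3730 × 0.24649188 = 0.367766 (base)
P(M+8) = C(4,4) × 0.37300^0 × 0.62700^4 = 1 × 1.0000 × 0.15455041 = 0.154550
Relative intensity = 0.154550 / 0.367766 × 100 = 42.0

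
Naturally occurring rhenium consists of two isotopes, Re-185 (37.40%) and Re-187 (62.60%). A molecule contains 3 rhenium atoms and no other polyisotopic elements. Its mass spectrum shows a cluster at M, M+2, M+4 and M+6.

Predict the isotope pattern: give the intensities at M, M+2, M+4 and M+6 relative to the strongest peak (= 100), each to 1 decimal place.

Expanding (0.3740 + 0.6260)^3:
P(M) = 0.3740^3 = 0.052314
P(M+2) = 3 × 0.3740^2 × 0.6260^1 = 0.262687
P(M+4) = 3 × 0.3740^1 × 0.6260^2 = 0.439685
P(M+6) = 0.6260^3 = 0.245314
The M+4 peak is largest (0.439685); scaling to 100 gives 11.9 : 59.7 : 100.0 : 55.8.

11.9 : 59.7 : 100.0 : 55.8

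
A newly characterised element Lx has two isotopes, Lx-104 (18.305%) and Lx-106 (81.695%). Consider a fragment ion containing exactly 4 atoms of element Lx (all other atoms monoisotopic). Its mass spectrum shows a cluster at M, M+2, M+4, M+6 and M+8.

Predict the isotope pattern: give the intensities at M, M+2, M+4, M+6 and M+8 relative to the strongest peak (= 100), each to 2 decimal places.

0.25 : 4.50 : 30.12 : 89.63 : 100.00

The 4 Lx atoms are independent, so intensities follow the terms of (0.18305 + 0.81695)^4.
P(M) = 0.18305^4 = 0.001123
P(M+2) = 4 × 0.18305^3 × 0.81695^1 = 0.020043
P(M+4) = 6 × 0.18305^2 × 0.81695^2 = 0.134178
P(M+6) = 4 × 0.18305^1 × 0.81695^3 = 0.399224
P(M+8) = 0.81695^4 = 0.445433
The M+8 peak is largest (0.445433); scaling to 100 gives 0.25 : 4.50 : 30.12 : 89.63 : 100.00.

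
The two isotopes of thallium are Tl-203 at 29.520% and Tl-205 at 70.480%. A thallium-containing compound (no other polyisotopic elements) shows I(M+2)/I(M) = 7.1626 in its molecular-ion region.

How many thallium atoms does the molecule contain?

For n independent Tl atoms, I(M+2)/I(M) = n · (abundance Tl-205) / (abundance Tl-203) = n · 0.70480/0.29520.
n = 7.1626 × 0.29520/0.70480 = 3.00 ≈ 3

3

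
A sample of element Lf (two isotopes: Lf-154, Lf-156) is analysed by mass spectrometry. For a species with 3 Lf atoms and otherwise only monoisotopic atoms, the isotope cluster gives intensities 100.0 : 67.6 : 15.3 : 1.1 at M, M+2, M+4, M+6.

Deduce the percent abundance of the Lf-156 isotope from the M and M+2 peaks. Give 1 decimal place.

If p is the fraction of Lf that is Lf-154, then I(M+2)/I(M) = [C(3,1)·p^2·(1−p)] / p^3 = 3·(1−p)/p = 67.6/100.0 = 0.6760
(1−p)/p = 0.6760/3 = 0.2253  ⇒  p = 1/(1 + 0.2253) = 0.8161
Lf-154: 81.6%, Lf-156: 18.4%.

18.4%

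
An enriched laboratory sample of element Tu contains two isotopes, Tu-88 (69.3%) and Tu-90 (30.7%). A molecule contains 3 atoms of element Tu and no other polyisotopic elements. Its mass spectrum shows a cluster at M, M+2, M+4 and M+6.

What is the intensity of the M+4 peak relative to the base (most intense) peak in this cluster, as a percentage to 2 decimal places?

Binomial terms of (0.693 + 0.307)^3: M 0.3328, M+2 0.4423, M+4 0.1959, M+6 0.0289 → M+2 is the base peak.
P(M+2) = C(3,1) × 0.693^2 × 0.307^1 = 3 × 0.480249 × 0.3070 = 0.442309 (base)
P(M+4) = C(3,2) × 0.693^1 × 0.307^2 = 3 × 0.6930 × 0.094249 = 0.195944
Relative intensity = 0.195944 / 0.442309 × 100 = 44.30

44.30%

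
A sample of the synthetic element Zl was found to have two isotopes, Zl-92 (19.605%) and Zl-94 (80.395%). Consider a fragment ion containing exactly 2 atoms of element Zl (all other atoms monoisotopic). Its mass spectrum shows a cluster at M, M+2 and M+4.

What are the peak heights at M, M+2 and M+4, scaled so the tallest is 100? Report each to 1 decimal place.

The 2 Zl atoms are independent, so intensities follow the terms of (0.19605 + 0.80395)^2.
P(M) = 0.19605^2 = 0.038436
P(M+2) = 2 × 0.19605^1 × 0.80395^1 = 0.315229
P(M+4) = 0.80395^2 = 0.646336
The M+4 peak is largest (0.646336); scaling to 100 gives 5.9 : 48.8 : 100.0.

5.9 : 48.8 : 100.0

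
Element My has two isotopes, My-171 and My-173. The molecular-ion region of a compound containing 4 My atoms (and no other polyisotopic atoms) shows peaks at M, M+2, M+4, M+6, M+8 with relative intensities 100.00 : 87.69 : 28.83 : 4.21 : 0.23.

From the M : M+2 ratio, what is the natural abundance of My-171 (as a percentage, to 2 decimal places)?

Let p = fractional abundance of My-171. I(M+2)/I(M) = [C(4,1)·p^3·(1−p)] / p^4 = 4·(1−p)/p = 87.69/100.00 = 0.8769
(1−p)/p = 0.8769/4 = 0.2192  ⇒  p = 1/(1 + 0.2192) = 0.8202
My-171: 82.02%, My-173: 17.98%.

82.02%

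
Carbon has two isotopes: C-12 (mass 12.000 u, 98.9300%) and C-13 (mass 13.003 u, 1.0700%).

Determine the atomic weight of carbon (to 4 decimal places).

Average mass = Σ (abundance × isotope mass) = 0.989300 × 12.000 + 0.010700 × 13.003
= 11.87160 + 0.13913 = 12.01073 u

12.0107 u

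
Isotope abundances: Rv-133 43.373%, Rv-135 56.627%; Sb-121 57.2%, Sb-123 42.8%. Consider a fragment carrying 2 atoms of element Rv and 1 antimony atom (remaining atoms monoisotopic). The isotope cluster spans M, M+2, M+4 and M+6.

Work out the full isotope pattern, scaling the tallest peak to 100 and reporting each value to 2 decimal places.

Element Rv pattern (n=2): 0.18812171 : 0.49121657 : 0.32066171
Antimony pattern (n=1): 0.5720 : 0.4280
Convolve the two distributions (both contribute in 2-u steps):
  M: 0.18812171×0.5720 = 0.107606
  M+2: 0.18812171×0.4280 + 0.49121657×0.5720 = 0.361492
  M+4: 0.49121657×0.4280 + 0.32066171×0.5720 = 0.393659
  M+6: 0.32066171×0.4280 = 0.137243
Scale to base peak (0.393659) = 100: 27.33 : 91.83 : 100.00 : 34.86

27.33 : 91.83 : 100.00 : 34.86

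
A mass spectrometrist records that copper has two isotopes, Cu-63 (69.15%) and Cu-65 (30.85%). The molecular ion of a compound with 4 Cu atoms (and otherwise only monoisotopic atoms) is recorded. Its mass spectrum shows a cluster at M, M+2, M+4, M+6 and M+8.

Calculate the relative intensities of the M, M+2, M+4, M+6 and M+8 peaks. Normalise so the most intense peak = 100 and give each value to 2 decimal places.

Each Cu atom is independently Cu-63 (p = 0.6915) or Cu-65 (q = 0.3085); the cluster is the binomial expansion (p + q)^4.
P(M) = 0.6915^4 = 0.228649
P(M+2) = 4 × 0.6915^3 × 0.3085^1 = 0.408030
P(M+4) = 6 × 0.6915^2 × 0.3085^2 = 0.273052
P(M+6) = 4 × 0.6915^1 × 0.3085^3 = 0.081212
P(M+8) = 0.3085^4 = 0.009058
The M+2 peak is largest (0.408030); scaling to 100 gives 56.04 : 100.00 : 66.92 : 19.90 : 2.22.

56.04 : 100.00 : 66.92 : 19.90 : 2.22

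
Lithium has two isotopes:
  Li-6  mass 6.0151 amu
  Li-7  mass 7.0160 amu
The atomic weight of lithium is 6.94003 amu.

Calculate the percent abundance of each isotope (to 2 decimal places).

Li-6: 7.59%, Li-7: 92.41%

With x = fraction of Li-6 (so Li-7 is 1 − x):
6.0151·x + 7.0160·(1 − x) = 6.94003
(6.0151 − 7.0160)·x = 6.94003 − 7.0160
x = -0.07597 / -1.0009 = 0.07590 → 7.59% Li-6, 92.41% Li-7.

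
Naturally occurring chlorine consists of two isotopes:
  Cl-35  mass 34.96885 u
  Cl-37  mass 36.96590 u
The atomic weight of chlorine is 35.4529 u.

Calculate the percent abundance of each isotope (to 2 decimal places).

Cl-35: 75.76%, Cl-37: 24.24%

With x = fraction of Cl-35 (so Cl-37 is 1 − x):
34.96885·x + 36.96590·(1 − x) = 35.4529
(34.96885 − 36.96590)·x = 35.4529 − 36.96590
x = -1.51300 / -1.99705 = 0.75762 → 75.76% Cl-35, 24.24% Cl-37.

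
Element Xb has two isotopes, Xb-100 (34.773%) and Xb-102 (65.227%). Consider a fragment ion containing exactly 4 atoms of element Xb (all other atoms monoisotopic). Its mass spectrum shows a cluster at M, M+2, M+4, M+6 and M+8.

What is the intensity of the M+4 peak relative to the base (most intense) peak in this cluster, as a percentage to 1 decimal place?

80.0%

Binomial terms of (0.34773 + 0.65227)^4: M 0.0146, M+2 0.1097, M+4 0.3087, M+6 0.3860, M+8 0.1810 → M+6 is the base peak.
P(M+6) = C(4,3) × 0.34773^1 × 0.65227^3 = 4 × 0.34773 × 0.27751228 = 0.385997 (base)
P(M+4) = C(4,2) × 0.34773^2 × 0.65227^2 = 6 × 0.12091615 × 0.42545615 = 0.308667
Relative intensity = 0.308667 / 0.385997 × 100 = 80.0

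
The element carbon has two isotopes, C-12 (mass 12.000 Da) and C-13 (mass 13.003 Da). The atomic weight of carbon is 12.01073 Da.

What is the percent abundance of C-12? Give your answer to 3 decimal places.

98.930%

Let x be the fractional abundance of C-12; then C-13 has abundance 1 − x.
12.000·x + 13.003·(1 − x) = 12.01073
(12.000 − 13.003)·x = 12.01073 − 13.003
x = -0.99227 / -1.003 = 0.98930 → 98.930% C-12, 1.070% C-13.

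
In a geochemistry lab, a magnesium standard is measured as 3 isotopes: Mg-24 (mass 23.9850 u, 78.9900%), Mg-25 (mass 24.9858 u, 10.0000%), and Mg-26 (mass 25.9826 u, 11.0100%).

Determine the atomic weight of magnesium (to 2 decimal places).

24.31 u

Average mass = Σ (abundance × isotope mass) = 0.789900 × 23.9850 + 0.100000 × 24.9858 + 0.110100 × 25.9826
= 18.94575 + 2.49858 + 2.86068 = 24.30501 u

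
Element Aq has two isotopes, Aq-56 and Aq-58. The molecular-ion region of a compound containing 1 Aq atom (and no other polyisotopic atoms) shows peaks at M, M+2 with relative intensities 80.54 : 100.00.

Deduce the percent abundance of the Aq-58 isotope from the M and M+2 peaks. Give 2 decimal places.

55.39%

Write p for the Aq-56 fraction. I(M+2)/I(M) = [C(1,1)·p^0·(1−p)] / p^1 = 1·(1−p)/p = 100.00/80.54 = 1.2416
(1−p)/p = 1.2416/1 = 1.2416  ⇒  p = 1/(1 + 1.2416) = 0.4461
Aq-56: 44.61%, Aq-58: 55.39%.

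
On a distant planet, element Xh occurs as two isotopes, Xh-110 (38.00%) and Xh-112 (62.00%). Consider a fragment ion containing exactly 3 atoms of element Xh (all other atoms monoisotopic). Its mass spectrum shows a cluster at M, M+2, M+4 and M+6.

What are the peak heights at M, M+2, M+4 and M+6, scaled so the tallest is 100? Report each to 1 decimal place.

Each Xh atom is independently Xh-110 (p = 0.3800) or Xh-112 (q = 0.6200); the cluster is the binomial expansion (p + q)^3.
P(M) = 0.3800^3 = 0.054872
P(M+2) = 3 × 0.3800^2 × 0.6200^1 = 0.268584
P(M+4) = 3 × 0.3800^1 × 0.6200^2 = 0.438216
P(M+6) = 0.6200^3 = 0.238328
The M+4 peak is largest (0.438216); scaling to 100 gives 12.5 : 61.3 : 100.0 : 54.4.

12.5 : 61.3 : 100.0 : 54.4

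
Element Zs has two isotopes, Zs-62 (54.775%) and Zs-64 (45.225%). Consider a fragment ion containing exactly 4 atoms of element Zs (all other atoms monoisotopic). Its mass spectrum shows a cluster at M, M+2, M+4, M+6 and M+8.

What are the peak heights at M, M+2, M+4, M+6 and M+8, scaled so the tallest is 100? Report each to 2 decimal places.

24.45 : 80.74 : 100.00 : 55.04 : 11.36

The 4 Zs atoms are independent, so intensities follow the terms of (0.54775 + 0.45225)^4.
P(M) = 0.54775^4 = 0.090018
P(M+2) = 4 × 0.54775^3 × 0.45225^1 = 0.297294
P(M+4) = 6 × 0.54775^2 × 0.45225^2 = 0.368191
P(M+6) = 4 × 0.54775^1 × 0.45225^3 = 0.202665
P(M+8) = 0.45225^4 = 0.041833
The M+4 peak is largest (0.368191); scaling to 100 gives 24.45 : 80.74 : 100.00 : 55.04 : 11.36.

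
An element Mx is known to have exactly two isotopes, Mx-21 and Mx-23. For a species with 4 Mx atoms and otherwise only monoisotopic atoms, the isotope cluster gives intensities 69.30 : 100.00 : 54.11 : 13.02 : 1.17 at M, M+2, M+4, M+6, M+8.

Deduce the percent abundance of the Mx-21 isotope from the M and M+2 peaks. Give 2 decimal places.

73.49%

If p is the fraction of Mx that is Mx-21, then I(M+2)/I(M) = [C(4,1)·p^3·(1−p)] / p^4 = 4·(1−p)/p = 100.00/69.30 = 1.4430
(1−p)/p = 1.4430/4 = 0.3608  ⇒  p = 1/(1 + 0.3608) = 0.7349
Mx-21: 73.49%, Mx-23: 26.51%.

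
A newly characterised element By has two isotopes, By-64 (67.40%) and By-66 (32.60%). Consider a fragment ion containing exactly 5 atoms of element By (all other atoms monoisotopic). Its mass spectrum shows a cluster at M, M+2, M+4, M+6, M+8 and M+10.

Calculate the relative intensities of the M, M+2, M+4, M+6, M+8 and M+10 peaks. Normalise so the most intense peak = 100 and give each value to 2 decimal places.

The 5 By atoms are independent, so intensities follow the terms of (0.6740 + 0.3260)^5.
P(M) = 0.6740^5 = 0.139091
P(M+2) = 5 × 0.6740^4 × 0.3260^1 = 0.336378
P(M+4) = 10 × 0.6740^3 × 0.3260^2 = 0.325398
P(M+6) = 10 × 0.6740^2 × 0.3260^3 = 0.157388
P(M+8) = 5 × 0.6740^1 × 0.3260^4 = 0.038063
P(M+10) = 0.3260^5 = 0.003682
The M+2 peak is largest (0.336378); scaling to 100 gives 41.35 : 100.00 : 96.74 : 46.79 : 11.32 : 1.09.

41.35 : 100.00 : 96.74 : 46.79 : 11.32 : 1.09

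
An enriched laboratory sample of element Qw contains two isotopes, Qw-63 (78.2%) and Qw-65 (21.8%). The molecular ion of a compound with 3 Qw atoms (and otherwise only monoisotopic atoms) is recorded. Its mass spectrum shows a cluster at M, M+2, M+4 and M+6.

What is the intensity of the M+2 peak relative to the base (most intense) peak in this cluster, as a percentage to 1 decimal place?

Binomial terms of (0.782 + 0.218)^3: M 0.4782, M+2 0.3999, M+4 0.1115, M+6 0.0104 → M is the base peak.
P(M) = C(3,0) × 0.782^3 × 0.218^0 = 1 × 0.47821177 × 1.0000 = 0.478212 (base)
P(M+2) = C(3,1) × 0.782^2 × 0.218^1 = 3 × 0.611524 × 0.2180 = 0.399937
Relative intensity = 0.399937 / 0.478212 × 100 = 83.6

83.6%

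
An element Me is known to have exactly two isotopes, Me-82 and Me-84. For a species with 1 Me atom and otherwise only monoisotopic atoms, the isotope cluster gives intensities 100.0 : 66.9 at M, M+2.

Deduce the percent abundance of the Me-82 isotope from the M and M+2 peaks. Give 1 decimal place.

If p is the fraction of Me that is Me-82, then I(M+2)/I(M) = [C(1,1)·p^0·(1−p)] / p^1 = 1·(1−p)/p = 66.9/100.0 = 0.6690
(1−p)/p = 0.6690/1 = 0.6690  ⇒  p = 1/(1 + 0.6690) = 0.5992
Me-82: 59.9%, Me-84: 40.1%.

59.9%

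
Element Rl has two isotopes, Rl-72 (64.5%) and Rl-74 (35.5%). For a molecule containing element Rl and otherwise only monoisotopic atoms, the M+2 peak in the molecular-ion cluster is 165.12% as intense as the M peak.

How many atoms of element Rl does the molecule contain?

The M+2/M ratio from n Rl atoms is n · q/p = n · 0.355/0.645.
n = 1.6512 × 0.645/0.355 = 3.00 ≈ 3

3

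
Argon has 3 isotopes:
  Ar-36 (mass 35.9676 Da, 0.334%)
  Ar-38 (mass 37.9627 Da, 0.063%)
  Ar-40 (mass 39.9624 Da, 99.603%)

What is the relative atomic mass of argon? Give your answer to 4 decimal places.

Average mass = Σ (abundance × isotope mass) = 0.00334 × 35.9676 + 0.00063 × 37.9627 + 0.99603 × 39.9624
= 0.12013 + 0.02392 + 39.80375 = 39.94780 Da

39.9478 Da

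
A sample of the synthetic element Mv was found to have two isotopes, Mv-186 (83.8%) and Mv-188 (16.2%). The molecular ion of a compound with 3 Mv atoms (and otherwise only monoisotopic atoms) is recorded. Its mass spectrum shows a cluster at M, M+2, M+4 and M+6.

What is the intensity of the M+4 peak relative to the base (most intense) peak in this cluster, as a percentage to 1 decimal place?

11.2%

Binomial terms of (0.838 + 0.162)^3: M 0.5885, M+2 0.3413, M+4 0.0660, M+6 0.0043 → M is the base peak.
P(M) = C(3,0) × 0.838^3 × 0.162^0 = 1 × 0.58848047 × 1.0000 = 0.588480 (base)
P(M+4) = C(3,2) × 0.838^1 × 0.162^2 = 3 × 0.8380 × 0.026244 = 0.065977
Relative intensity = 0.065977 / 0.588480 × 100 = 11.2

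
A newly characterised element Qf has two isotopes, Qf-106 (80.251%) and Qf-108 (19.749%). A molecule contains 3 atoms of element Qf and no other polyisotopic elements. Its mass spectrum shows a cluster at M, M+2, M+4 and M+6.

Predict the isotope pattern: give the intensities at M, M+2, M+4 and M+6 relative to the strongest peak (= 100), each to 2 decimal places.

100.00 : 73.83 : 18.17 : 1.49

The 3 Qf atoms are independent, so intensities follow the terms of (0.80251 + 0.19749)^3.
P(M) = 0.80251^3 = 0.516834
P(M+2) = 3 × 0.80251^2 × 0.19749^1 = 0.381564
P(M+4) = 3 × 0.80251^1 × 0.19749^2 = 0.093899
P(M+6) = 0.19749^3 = 0.007703
The M peak is largest (0.516834); scaling to 100 gives 100.00 : 73.83 : 18.17 : 1.49.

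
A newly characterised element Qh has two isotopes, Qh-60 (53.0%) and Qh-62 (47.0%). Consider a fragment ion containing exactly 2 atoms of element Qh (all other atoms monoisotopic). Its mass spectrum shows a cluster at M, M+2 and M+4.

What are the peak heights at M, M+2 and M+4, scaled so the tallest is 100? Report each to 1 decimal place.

56.4 : 100.0 : 44.3

Expanding (0.530 + 0.470)^2:
P(M) = 0.530^2 = 0.280900
P(M+2) = 2 × 0.530^1 × 0.470^1 = 0.498200
P(M+4) = 0.470^2 = 0.220900
The M+2 peak is largest (0.498200); scaling to 100 gives 56.4 : 100.0 : 44.3.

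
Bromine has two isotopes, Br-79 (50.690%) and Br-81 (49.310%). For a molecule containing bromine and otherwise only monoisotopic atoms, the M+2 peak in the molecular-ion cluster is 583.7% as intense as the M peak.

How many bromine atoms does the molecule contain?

For n independent Br atoms, I(M+2)/I(M) = n · (abundance Br-81) / (abundance Br-79) = n · 0.49310/0.50690.
n = 5.837 × 0.50690/0.49310 = 6.00 ≈ 6

6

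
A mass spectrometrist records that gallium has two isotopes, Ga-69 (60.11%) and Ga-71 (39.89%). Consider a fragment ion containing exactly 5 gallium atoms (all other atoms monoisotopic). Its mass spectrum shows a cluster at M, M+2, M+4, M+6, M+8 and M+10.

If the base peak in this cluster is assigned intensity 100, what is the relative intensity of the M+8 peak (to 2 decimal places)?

22.02

(0.6011 + 0.3989)^5 gives M 0.0785, M+2 0.2604, M+4 0.3456, M+6 0.2293, M+8 0.0761, M+10 0.0101; the largest is M+4.
P(M+4) = C(5,2) × 0.6011^3 × 0.3989^2 = 10 × 0.21719018 × 0.15912121 = 0.345596 (base)
P(M+8) = C(5,4) × 0.6011^1 × 0.3989^4 = 5 × 0.6011 × 0.02531956 = 0.076098
Relative intensity = 0.076098 / 0.345596 × 100 = 22.02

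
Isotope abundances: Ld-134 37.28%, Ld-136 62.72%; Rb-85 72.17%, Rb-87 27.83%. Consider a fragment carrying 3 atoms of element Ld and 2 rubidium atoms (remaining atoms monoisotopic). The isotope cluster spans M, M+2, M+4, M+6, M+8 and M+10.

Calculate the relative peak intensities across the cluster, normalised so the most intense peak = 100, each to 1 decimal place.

8.0 : 46.4 : 100.0 : 96.2 : 39.4 : 5.7

Element Ld pattern (n=3): 0.05181168 : 0.26150447 : 0.43995601 : 0.24672784
Rubidium pattern (n=2): 0.52085089 : 0.40169822 : 0.07745089
Convolve the two distributions (both contribute in 2-u steps):
  M: 0.05181168×0.52085089 = 0.026986
  M+2: 0.05181168×0.40169822 + 0.26150447×0.52085089 = 0.157017
  M+4: 0.05181168×0.07745089 + 0.26150447×0.40169822 + 0.43995601×0.52085089 = 0.338210
  M+6: 0.26150447×0.07745089 + 0.43995601×0.40169822 + 0.24672784×0.52085089 = 0.325492
  M+8: 0.43995601×0.07745089 + 0.24672784×0.40169822 = 0.133185
  M+10: 0.24672784×0.07745089 = 0.019109
Scale to base peak (0.338210) = 100: 8.0 : 46.4 : 100.0 : 96.2 : 39.4 : 5.7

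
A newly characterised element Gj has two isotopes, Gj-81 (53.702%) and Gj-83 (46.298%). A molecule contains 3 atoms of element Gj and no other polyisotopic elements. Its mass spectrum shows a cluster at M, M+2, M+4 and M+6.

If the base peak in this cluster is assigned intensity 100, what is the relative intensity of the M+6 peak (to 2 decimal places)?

(0.53702 + 0.46298)^3 gives M 0.1549, M+2 0.4006, M+4 0.3453, M+6 0.0992; the largest is M+2.
P(M+2) = C(3,1) × 0.53702^2 × 0.46298^1 = 3 × 0.28839048 × 0.46298 = 0.400557 (base)
P(M+6) = C(3,3) × 0.53702^0 × 0.46298^3 = 1 × 1.0000 × 0.09923999 = 0.099240
Relative intensity = 0.099240 / 0.400557 × 100 = 24.78

24.78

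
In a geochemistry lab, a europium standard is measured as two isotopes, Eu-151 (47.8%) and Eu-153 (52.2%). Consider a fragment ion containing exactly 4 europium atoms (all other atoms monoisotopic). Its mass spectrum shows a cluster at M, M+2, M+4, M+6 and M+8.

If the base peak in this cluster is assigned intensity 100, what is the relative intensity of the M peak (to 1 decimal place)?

Binomial terms of (0.478 + 0.522)^4: M 0.0522, M+2 0.2280, M+4 0.3735, M+6 0.2720, M+8 0.0742 → M+4 is the base peak.
P(M+4) = C(4,2) × 0.478^2 × 0.522^2 = 6 × 0.228484 × 0.272484 = 0.373549 (base)
P(M) = C(4,0) × 0.478^4 × 0.522^0 = 1 × 0.05220494 × 1.0000 = 0.052205
Relative intensity = 0.052205 / 0.373549 × 100 = 14.0

14.0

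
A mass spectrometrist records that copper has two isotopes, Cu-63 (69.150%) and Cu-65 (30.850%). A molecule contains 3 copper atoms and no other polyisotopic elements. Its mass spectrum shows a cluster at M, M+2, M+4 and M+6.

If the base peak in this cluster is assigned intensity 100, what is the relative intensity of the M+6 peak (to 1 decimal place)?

(0.69150 + 0.30850)^3 gives M 0.3307, M+2 0.4425, M+4 0.1974, M+6 0.0294; the largest is M+2.
P(M+2) = C(3,1) × 0.69150^2 × 0.30850^1 = 3 × 0.47817225 × 0.3085 = 0.442548 (base)
P(M+6) = C(3,3) × 0.69150^0 × 0.30850^3 = 1 × 1.0000 × 0.02936064 = 0.029361
Relative intensity = 0.029361 / 0.442548 × 100 = 6.6

6.6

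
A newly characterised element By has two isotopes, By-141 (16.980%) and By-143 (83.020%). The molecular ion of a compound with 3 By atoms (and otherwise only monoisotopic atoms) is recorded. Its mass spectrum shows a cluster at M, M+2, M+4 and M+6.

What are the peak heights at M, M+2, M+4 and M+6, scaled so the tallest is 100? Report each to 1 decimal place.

0.9 : 12.5 : 61.4 : 100.0

Expanding (0.16980 + 0.83020)^3:
P(M) = 0.16980^3 = 0.004896
P(M+2) = 3 × 0.16980^2 × 0.83020^1 = 0.071809
P(M+4) = 3 × 0.16980^1 × 0.83020^2 = 0.351095
P(M+6) = 0.83020^3 = 0.572200
The M+6 peak is largest (0.572200); scaling to 100 gives 0.9 : 12.5 : 61.4 : 100.0.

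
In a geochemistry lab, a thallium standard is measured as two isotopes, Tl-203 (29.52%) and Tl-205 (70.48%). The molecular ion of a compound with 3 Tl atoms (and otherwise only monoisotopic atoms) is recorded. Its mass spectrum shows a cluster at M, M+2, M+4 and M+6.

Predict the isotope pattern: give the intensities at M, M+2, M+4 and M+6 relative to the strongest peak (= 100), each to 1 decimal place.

5.8 : 41.9 : 100.0 : 79.6

The 3 Tl atoms are independent, so intensities follow the terms of (0.2952 + 0.7048)^3.
P(M) = 0.2952^3 = 0.025725
P(M+2) = 3 × 0.2952^2 × 0.7048^1 = 0.184255
P(M+4) = 3 × 0.2952^1 × 0.7048^2 = 0.439916
P(M+6) = 0.7048^3 = 0.350104
The M+4 peak is largest (0.439916); scaling to 100 gives 5.8 : 41.9 : 100.0 : 79.6.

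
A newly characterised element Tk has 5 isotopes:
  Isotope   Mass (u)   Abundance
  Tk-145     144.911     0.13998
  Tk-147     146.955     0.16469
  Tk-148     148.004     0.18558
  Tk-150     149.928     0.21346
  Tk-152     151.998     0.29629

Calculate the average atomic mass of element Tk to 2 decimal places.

148.99 u

Ar = Σ fᵢ·mᵢ = 0.13998 × 144.911 + 0.16469 × 146.955 + 0.18558 × 148.004 + 0.21346 × 149.928 + 0.29629 × 151.998
= 20.2846 + 24.2020 + 27.4666 + 32.0036 + 45.0355 = 148.9923 u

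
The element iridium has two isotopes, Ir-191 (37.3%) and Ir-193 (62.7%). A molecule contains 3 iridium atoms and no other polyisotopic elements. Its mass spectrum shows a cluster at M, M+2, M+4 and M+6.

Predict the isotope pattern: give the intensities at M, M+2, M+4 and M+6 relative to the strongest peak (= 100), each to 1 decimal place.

11.8 : 59.5 : 100.0 : 56.0

Each Ir atom is independently Ir-191 (p = 0.373) or Ir-193 (q = 0.627); the cluster is the binomial expansion (p + q)^3.
P(M) = 0.373^3 = 0.051895
P(M+2) = 3 × 0.373^2 × 0.627^1 = 0.261702
P(M+4) = 3 × 0.373^1 × 0.627^2 = 0.439911
P(M+6) = 0.627^3 = 0.246492
The M+4 peak is largest (0.439911); scaling to 100 gives 11.8 : 59.5 : 100.0 : 56.0.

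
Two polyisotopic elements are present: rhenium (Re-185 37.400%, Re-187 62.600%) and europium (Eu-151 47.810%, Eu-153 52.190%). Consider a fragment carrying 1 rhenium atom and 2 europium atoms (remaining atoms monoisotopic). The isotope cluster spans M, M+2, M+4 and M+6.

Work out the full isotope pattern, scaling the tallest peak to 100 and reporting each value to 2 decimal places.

20.64 : 79.59 : 100.00 : 41.16

Rhenium pattern (n=1): 0.3740 : 0.6260
Europium pattern (n=2): 0.22857961 : 0.49904078 : 0.27237961
Convolve the two distributions (both contribute in 2-u steps):
  M: 0.3740×0.22857961 = 0.085489
  M+2: 0.3740×0.49904078 + 0.6260×0.22857961 = 0.329732
  M+4: 0.3740×0.27237961 + 0.6260×0.49904078 = 0.414270
  M+6: 0.6260×0.27237961 = 0.170510
Scale to base peak (0.414270) = 100: 20.64 : 79.59 : 100.00 : 41.16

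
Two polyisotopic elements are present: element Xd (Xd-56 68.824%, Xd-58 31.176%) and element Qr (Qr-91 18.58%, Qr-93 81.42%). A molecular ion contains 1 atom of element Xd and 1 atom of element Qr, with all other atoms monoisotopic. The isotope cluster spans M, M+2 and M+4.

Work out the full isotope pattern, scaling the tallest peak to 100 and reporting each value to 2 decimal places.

20.68 : 100.00 : 41.05

Element Xd pattern (n=1): 0.68824 : 0.31176
Element Qr pattern (n=1): 0.1858 : 0.8142
Convolve the two distributions (both contribute in 2-u steps):
  M: 0.68824×0.1858 = 0.127875
  M+2: 0.68824×0.8142 + 0.31176×0.1858 = 0.618290
  M+4: 0.31176×0.8142 = 0.253835
Scale to base peak (0.618290) = 100: 20.68 : 100.00 : 41.05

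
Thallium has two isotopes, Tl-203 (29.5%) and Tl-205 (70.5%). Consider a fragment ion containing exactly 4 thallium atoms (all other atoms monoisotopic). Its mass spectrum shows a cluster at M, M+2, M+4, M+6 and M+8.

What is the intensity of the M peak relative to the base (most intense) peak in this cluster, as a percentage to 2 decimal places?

1.83%

Binomial terms of (0.295 + 0.705)^4: M 0.0076, M+2 0.0724, M+4 0.2595, M+6 0.4135, M+8 0.2470 → M+6 is the base peak.
P(M+6) = C(4,3) × 0.295^1 × 0.705^3 = 4 × 0.2950 × 0.35040263 = 0.413475 (base)
P(M) = C(4,0) × 0.295^4 × 0.705^0 = 1 × 0.00757335 × 1.0000 = 0.007573
Relative intensity = 0.007573 / 0.413475 × 100 = 1.83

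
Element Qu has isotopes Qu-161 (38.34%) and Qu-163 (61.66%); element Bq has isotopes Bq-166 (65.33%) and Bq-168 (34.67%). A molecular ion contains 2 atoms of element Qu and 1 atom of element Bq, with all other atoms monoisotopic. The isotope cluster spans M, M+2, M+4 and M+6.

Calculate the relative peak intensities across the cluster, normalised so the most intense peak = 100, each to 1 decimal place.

Element Qu pattern (n=2): 0.14699556 : 0.47280888 : 0.38019556
Element Bq pattern (n=1): 0.6533 : 0.3467
Convolve the two distributions (both contribute in 2-u steps):
  M: 0.14699556×0.6533 = 0.096032
  M+2: 0.14699556×0.3467 + 0.47280888×0.6533 = 0.359849
  M+4: 0.47280888×0.3467 + 0.38019556×0.6533 = 0.412305
  M+6: 0.38019556×0.3467 = 0.131814
Scale to base peak (0.412305) = 100: 23.3 : 87.3 : 100.0 : 32.0

23.3 : 87.3 : 100.0 : 32.0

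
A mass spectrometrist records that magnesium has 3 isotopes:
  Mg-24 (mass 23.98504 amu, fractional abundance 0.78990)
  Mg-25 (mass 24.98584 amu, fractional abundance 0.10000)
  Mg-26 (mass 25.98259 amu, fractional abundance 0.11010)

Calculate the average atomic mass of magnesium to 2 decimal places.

The abundance-weighted mean is 0.78990 × 23.98504 + 0.10000 × 24.98584 + 0.11010 × 25.98259
= 18.945783 + 2.498584 + 2.860683 = 24.305050 amu

24.31 amu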